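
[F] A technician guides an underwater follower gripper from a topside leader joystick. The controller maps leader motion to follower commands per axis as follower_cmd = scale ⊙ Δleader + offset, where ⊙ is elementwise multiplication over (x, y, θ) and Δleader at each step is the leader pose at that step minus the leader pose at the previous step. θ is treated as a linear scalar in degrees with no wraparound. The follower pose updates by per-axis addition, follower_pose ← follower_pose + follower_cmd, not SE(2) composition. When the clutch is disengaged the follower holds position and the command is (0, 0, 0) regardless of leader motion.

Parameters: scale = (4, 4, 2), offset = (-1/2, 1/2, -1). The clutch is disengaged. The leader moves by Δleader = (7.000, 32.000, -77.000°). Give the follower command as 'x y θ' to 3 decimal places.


0.000 0.000 0.000

clutch disengaged → follower holds; cmd = (0, 0, 0)


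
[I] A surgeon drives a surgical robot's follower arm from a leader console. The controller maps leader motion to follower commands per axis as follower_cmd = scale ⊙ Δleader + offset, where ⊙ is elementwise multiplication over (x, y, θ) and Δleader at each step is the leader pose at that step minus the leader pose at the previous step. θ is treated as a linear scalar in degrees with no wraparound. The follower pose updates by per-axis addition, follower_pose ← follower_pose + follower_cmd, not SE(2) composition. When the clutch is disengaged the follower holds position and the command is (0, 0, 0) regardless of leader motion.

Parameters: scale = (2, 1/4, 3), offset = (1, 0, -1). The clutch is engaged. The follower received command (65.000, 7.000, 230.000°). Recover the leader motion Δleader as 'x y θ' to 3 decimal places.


axis x: (65.000 − 1) / (2) = 32.000
axis y: (7.000 − 0) / (1/4) = 28.000
axis θ: (230.000 − -1) / (3) = 77.000

32.000 28.000 77.000


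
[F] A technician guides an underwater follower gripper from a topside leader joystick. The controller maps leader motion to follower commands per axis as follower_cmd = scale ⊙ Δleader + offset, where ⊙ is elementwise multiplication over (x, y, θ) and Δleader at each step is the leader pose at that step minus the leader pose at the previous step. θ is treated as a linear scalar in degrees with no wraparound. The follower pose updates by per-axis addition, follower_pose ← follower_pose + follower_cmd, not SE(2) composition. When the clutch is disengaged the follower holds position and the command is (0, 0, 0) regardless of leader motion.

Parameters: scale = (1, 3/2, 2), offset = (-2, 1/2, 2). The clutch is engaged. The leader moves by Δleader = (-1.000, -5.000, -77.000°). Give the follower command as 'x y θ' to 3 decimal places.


-3.000 -7.000 -152.000

axis x: 1·-1.000 + -2 = -3.000
axis y: 3/2·-5.000 + 1/2 = -7.000
axis θ: 2·-77.000 + 2 = -152.000


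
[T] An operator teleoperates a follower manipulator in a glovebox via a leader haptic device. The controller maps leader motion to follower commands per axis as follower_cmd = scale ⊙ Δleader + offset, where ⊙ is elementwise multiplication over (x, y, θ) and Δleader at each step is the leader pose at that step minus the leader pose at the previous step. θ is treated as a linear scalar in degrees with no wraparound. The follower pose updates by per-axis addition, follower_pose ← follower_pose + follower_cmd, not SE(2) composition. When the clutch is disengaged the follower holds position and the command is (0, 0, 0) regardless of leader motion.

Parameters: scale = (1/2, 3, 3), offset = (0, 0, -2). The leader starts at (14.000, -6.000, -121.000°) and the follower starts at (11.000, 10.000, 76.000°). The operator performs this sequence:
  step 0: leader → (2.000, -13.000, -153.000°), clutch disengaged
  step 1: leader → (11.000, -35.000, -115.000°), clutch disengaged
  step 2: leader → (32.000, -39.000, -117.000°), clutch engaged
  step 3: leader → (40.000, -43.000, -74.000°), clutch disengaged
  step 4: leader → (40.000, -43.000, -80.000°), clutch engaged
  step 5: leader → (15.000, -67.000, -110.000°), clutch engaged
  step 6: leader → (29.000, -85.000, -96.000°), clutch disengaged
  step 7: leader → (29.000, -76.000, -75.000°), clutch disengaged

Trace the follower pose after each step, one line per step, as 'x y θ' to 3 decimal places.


11.000 10.000 76.000
11.000 10.000 76.000
21.500 -2.000 68.000
21.500 -2.000 68.000
21.500 -2.000 48.000
9.000 -74.000 -44.000
9.000 -74.000 -44.000
9.000 -74.000 -44.000

step 0: Δleader=(-12.000, -7.000, -32.000°), disengaged; cmd=(0,0,0) → follower holds at (11.000, 10.000, 76.000°)
step 1: Δleader=(9.000, -22.000, 38.000°), disengaged; cmd=(0,0,0) → follower holds at (11.000, 10.000, 76.000°)
step 2: Δleader=(21.000, -4.000, -2.000°), engaged; cmd=(10.500, -12.000, -8.000°) → follower=(21.500, -2.000, 68.000°)
step 3: Δleader=(8.000, -4.000, 43.000°), disengaged; cmd=(0,0,0) → follower holds at (21.500, -2.000, 68.000°)
step 4: Δleader=(0.000, 0.000, -6.000°), engaged; cmd=(0.000, 0.000, -20.000°) → follower=(21.500, -2.000, 48.000°)
step 5: Δleader=(-25.000, -24.000, -30.000°), engaged; cmd=(-12.500, -72.000, -92.000°) → follower=(9.000, -74.000, -44.000°)
step 6: Δleader=(14.000, -18.000, 14.000°), disengaged; cmd=(0,0,0) → follower holds at (9.000, -74.000, -44.000°)
step 7: Δleader=(0.000, 9.000, 21.000°), disengaged; cmd=(0,0,0) → follower holds at (9.000, -74.000, -44.000°)


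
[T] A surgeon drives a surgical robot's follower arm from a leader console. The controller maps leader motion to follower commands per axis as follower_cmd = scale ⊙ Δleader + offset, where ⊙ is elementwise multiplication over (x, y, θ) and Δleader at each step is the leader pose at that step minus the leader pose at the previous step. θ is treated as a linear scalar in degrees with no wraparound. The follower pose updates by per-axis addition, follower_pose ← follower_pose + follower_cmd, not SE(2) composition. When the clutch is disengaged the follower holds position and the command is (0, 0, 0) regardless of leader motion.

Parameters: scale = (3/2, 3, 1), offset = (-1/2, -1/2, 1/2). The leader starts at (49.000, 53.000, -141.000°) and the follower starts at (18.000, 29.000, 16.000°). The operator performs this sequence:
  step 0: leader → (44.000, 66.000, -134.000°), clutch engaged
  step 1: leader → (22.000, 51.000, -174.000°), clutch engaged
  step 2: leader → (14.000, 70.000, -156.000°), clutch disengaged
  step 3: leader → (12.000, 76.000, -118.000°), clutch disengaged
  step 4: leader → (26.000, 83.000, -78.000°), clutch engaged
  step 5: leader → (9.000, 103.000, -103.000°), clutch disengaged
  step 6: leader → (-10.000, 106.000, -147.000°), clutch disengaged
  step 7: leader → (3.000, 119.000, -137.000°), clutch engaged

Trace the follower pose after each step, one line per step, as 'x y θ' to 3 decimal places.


10.000 67.500 23.500
-23.500 22.000 -16.000
-23.500 22.000 -16.000
-23.500 22.000 -16.000
-3.000 42.500 24.500
-3.000 42.500 24.500
-3.000 42.500 24.500
16.000 81.000 35.000

step 0: Δleader=(-5.000, 13.000, 7.000°), engaged; cmd=(-8.000, 38.500, 7.500°) → follower=(10.000, 67.500, 23.500°)
step 1: Δleader=(-22.000, -15.000, -40.000°), engaged; cmd=(-33.500, -45.500, -39.500°) → follower=(-23.500, 22.000, -16.000°)
step 2: Δleader=(-8.000, 19.000, 18.000°), disengaged; cmd=(0,0,0) → follower holds at (-23.500, 22.000, -16.000°)
step 3: Δleader=(-2.000, 6.000, 38.000°), disengaged; cmd=(0,0,0) → follower holds at (-23.500, 22.000, -16.000°)
step 4: Δleader=(14.000, 7.000, 40.000°), engaged; cmd=(20.500, 20.500, 40.500°) → follower=(-3.000, 42.500, 24.500°)
step 5: Δleader=(-17.000, 20.000, -25.000°), disengaged; cmd=(0,0,0) → follower holds at (-3.000, 42.500, 24.500°)
step 6: Δleader=(-19.000, 3.000, -44.000°), disengaged; cmd=(0,0,0) → follower holds at (-3.000, 42.500, 24.500°)
step 7: Δleader=(13.000, 13.000, 10.000°), engaged; cmd=(19.000, 38.500, 10.500°) → follower=(16.000, 81.000, 35.000°)


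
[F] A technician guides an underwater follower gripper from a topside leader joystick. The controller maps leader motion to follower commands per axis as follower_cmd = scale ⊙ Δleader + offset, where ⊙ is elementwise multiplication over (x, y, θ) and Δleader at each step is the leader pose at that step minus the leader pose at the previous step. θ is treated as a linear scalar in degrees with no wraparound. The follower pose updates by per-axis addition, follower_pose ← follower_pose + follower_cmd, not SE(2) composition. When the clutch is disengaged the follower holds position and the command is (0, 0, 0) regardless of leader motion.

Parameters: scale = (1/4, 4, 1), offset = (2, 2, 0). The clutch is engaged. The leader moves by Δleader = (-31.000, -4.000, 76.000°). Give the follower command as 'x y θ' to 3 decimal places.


axis x: 1/4·-31.000 + 2 = -5.750
axis y: 4·-4.000 + 2 = -14.000
axis θ: 1·76.000 + 0 = 76.000

-5.750 -14.000 76.000


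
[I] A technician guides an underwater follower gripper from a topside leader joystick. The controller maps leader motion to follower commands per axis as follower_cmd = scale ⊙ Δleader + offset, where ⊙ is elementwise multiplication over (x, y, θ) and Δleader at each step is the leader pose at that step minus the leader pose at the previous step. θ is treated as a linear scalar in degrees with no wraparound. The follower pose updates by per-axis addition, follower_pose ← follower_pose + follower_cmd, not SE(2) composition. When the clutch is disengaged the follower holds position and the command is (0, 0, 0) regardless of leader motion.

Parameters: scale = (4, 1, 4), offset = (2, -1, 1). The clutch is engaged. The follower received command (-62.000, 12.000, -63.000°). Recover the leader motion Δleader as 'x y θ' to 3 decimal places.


-16.000 13.000 -16.000

axis x: (-62.000 − 2) / (4) = -16.000
axis y: (12.000 − -1) / (1) = 13.000
axis θ: (-63.000 − 1) / (4) = -16.000


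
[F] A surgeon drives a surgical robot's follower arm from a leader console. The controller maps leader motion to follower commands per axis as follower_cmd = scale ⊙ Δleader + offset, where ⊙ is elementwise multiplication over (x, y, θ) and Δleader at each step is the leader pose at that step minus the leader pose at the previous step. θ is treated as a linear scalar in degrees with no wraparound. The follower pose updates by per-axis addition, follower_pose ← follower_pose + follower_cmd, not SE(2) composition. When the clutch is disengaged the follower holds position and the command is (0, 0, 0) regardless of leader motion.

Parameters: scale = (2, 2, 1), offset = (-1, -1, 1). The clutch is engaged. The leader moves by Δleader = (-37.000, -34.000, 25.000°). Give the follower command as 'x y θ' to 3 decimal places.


axis x: 2·-37.000 + -1 = -75.000
axis y: 2·-34.000 + -1 = -69.000
axis θ: 1·25.000 + 1 = 26.000

-75.000 -69.000 26.000


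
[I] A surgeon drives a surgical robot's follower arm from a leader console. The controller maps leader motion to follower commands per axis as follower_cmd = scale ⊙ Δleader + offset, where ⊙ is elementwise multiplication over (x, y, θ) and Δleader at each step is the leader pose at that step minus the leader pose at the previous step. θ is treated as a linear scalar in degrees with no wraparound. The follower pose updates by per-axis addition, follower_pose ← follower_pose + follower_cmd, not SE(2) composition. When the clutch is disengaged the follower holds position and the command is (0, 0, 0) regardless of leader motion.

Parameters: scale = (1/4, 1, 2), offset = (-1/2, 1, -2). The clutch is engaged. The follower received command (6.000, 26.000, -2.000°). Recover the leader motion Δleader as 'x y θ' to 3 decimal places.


axis x: (6.000 − -1/2) / (1/4) = 26.000
axis y: (26.000 − 1) / (1) = 25.000
axis θ: (-2.000 − -2) / (2) = 0.000

26.000 25.000 0.000


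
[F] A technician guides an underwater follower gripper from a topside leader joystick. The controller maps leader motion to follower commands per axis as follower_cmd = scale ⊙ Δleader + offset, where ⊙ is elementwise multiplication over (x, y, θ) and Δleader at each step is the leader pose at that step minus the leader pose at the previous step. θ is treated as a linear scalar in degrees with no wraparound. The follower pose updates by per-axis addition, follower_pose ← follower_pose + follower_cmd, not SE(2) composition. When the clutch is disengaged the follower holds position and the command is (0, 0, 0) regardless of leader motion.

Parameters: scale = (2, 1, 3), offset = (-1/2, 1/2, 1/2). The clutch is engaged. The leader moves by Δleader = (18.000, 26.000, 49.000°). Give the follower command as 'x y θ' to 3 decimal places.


axis x: 2·18.000 + -1/2 = 35.500
axis y: 1·26.000 + 1/2 = 26.500
axis θ: 3·49.000 + 1/2 = 147.500

35.500 26.500 147.500


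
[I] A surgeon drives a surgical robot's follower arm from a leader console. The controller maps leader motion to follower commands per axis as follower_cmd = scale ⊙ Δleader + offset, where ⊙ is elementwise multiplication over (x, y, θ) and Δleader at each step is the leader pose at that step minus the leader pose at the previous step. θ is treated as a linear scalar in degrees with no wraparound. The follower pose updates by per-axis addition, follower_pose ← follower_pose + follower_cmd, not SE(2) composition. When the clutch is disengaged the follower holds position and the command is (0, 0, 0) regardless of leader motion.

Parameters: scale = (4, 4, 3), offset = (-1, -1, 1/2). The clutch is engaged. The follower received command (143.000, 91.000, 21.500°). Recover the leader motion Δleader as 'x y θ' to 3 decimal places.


36.000 23.000 7.000

axis x: (143.000 − -1) / (4) = 36.000
axis y: (91.000 − -1) / (4) = 23.000
axis θ: (21.500 − 1/2) / (3) = 7.000


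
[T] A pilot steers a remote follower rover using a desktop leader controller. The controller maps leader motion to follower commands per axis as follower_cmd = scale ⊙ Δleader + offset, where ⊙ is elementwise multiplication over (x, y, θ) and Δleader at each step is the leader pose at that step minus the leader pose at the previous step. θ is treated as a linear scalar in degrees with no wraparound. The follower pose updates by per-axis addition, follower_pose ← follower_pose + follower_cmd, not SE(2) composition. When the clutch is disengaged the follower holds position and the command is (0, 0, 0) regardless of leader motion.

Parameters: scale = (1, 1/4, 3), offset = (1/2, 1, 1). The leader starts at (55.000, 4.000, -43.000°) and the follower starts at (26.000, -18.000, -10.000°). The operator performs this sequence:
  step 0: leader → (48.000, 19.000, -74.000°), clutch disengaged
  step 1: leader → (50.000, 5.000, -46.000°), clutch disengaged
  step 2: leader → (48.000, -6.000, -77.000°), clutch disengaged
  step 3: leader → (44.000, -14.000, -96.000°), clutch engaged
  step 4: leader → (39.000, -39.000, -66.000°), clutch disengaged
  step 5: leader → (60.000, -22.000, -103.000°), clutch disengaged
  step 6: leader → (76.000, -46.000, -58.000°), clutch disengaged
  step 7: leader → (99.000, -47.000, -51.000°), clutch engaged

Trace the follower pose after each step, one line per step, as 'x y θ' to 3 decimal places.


step 0: Δleader=(-7.000, 15.000, -31.000°), disengaged; cmd=(0,0,0) → follower holds at (26.000, -18.000, -10.000°)
step 1: Δleader=(2.000, -14.000, 28.000°), disengaged; cmd=(0,0,0) → follower holds at (26.000, -18.000, -10.000°)
step 2: Δleader=(-2.000, -11.000, -31.000°), disengaged; cmd=(0,0,0) → follower holds at (26.000, -18.000, -10.000°)
step 3: Δleader=(-4.000, -8.000, -19.000°), engaged; cmd=(-3.500, -1.000, -56.000°) → follower=(22.500, -19.000, -66.000°)
step 4: Δleader=(-5.000, -25.000, 30.000°), disengaged; cmd=(0,0,0) → follower holds at (22.500, -19.000, -66.000°)
step 5: Δleader=(21.000, 17.000, -37.000°), disengaged; cmd=(0,0,0) → follower holds at (22.500, -19.000, -66.000°)
step 6: Δleader=(16.000, -24.000, 45.000°), disengaged; cmd=(0,0,0) → follower holds at (22.500, -19.000, -66.000°)
step 7: Δleader=(23.000, -1.000, 7.000°), engaged; cmd=(23.500, 0.750, 22.000°) → follower=(46.000, -18.250, -44.000°)

26.000 -18.000 -10.000
26.000 -18.000 -10.000
26.000 -18.000 -10.000
22.500 -19.000 -66.000
22.500 -19.000 -66.000
22.500 -19.000 -66.000
22.500 -19.000 -66.000
46.000 -18.250 -44.000


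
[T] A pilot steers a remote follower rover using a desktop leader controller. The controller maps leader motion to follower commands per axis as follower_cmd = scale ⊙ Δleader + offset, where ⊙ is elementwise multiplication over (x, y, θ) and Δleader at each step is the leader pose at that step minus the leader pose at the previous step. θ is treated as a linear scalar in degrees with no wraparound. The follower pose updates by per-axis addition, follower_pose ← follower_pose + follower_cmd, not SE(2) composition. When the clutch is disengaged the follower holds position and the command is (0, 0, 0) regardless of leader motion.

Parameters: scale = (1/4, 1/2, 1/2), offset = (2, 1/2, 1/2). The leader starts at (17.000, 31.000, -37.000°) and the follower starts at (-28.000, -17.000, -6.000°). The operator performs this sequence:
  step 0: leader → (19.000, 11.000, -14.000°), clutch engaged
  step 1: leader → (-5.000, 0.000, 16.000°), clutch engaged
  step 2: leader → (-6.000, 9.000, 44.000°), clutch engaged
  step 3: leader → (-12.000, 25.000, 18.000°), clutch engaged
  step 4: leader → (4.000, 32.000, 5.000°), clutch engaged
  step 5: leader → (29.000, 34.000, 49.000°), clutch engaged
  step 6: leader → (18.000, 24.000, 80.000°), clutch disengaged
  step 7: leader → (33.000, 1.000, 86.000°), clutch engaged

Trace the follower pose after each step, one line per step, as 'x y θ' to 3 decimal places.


step 0: Δleader=(2.000, -20.000, 23.000°), engaged; cmd=(2.500, -9.500, 12.000°) → follower=(-25.500, -26.500, 6.000°)
step 1: Δleader=(-24.000, -11.000, 30.000°), engaged; cmd=(-4.000, -5.000, 15.500°) → follower=(-29.500, -31.500, 21.500°)
step 2: Δleader=(-1.000, 9.000, 28.000°), engaged; cmd=(1.750, 5.000, 14.500°) → follower=(-27.750, -26.500, 36.000°)
step 3: Δleader=(-6.000, 16.000, -26.000°), engaged; cmd=(0.500, 8.500, -12.500°) → follower=(-27.250, -18.000, 23.500°)
step 4: Δleader=(16.000, 7.000, -13.000°), engaged; cmd=(6.000, 4.000, -6.000°) → follower=(-21.250, -14.000, 17.500°)
step 5: Δleader=(25.000, 2.000, 44.000°), engaged; cmd=(8.250, 1.500, 22.500°) → follower=(-13.000, -12.500, 40.000°)
step 6: Δleader=(-11.000, -10.000, 31.000°), disengaged; cmd=(0,0,0) → follower holds at (-13.000, -12.500, 40.000°)
step 7: Δleader=(15.000, -23.000, 6.000°), engaged; cmd=(5.750, -11.000, 3.500°) → follower=(-7.250, -23.500, 43.500°)

-25.500 -26.500 6.000
-29.500 -31.500 21.500
-27.750 -26.500 36.000
-27.250 -18.000 23.500
-21.250 -14.000 17.500
-13.000 -12.500 40.000
-13.000 -12.500 40.000
-7.250 -23.500 43.500


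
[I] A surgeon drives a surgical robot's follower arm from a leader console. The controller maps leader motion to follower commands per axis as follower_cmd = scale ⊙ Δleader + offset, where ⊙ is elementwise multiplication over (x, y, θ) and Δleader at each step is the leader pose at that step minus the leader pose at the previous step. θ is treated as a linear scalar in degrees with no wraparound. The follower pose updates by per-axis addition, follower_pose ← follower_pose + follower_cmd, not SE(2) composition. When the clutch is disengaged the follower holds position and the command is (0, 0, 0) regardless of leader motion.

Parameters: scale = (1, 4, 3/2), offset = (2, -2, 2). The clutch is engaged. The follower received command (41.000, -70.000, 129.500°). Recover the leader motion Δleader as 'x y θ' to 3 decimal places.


axis x: (41.000 − 2) / (1) = 39.000
axis y: (-70.000 − -2) / (4) = -17.000
axis θ: (129.500 − 2) / (3/2) = 85.000

39.000 -17.000 85.000


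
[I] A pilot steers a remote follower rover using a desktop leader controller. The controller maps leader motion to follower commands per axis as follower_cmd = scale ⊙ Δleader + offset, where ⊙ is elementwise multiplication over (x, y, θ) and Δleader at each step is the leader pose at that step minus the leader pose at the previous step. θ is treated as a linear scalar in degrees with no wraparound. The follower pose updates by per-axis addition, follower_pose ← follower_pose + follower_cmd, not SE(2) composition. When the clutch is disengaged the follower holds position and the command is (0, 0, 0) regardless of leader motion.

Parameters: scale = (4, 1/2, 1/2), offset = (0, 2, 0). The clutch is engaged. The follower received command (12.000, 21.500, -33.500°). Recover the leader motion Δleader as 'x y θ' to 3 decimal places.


axis x: (12.000 − 0) / (4) = 3.000
axis y: (21.500 − 2) / (1/2) = 39.000
axis θ: (-33.500 − 0) / (1/2) = -67.000

3.000 39.000 -67.000


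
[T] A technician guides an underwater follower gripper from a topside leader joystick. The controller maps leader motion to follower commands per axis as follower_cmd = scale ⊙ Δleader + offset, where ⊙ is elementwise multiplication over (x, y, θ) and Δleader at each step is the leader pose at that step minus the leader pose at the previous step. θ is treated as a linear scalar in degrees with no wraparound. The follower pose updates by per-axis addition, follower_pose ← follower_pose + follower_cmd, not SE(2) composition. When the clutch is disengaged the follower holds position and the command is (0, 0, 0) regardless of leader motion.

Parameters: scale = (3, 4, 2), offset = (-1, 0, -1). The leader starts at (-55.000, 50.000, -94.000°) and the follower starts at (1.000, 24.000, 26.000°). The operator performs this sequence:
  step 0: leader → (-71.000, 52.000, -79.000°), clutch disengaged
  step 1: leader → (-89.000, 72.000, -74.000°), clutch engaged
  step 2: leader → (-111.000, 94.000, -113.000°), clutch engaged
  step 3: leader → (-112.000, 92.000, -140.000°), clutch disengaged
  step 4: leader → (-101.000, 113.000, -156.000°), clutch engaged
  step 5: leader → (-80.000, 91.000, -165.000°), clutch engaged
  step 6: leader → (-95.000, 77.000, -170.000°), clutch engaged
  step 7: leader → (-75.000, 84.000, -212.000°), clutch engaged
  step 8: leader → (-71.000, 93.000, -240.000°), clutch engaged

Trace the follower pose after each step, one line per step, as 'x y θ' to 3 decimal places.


step 0: Δleader=(-16.000, 2.000, 15.000°), disengaged; cmd=(0,0,0) → follower holds at (1.000, 24.000, 26.000°)
step 1: Δleader=(-18.000, 20.000, 5.000°), engaged; cmd=(-55.000, 80.000, 9.000°) → follower=(-54.000, 104.000, 35.000°)
step 2: Δleader=(-22.000, 22.000, -39.000°), engaged; cmd=(-67.000, 88.000, -79.000°) → follower=(-121.000, 192.000, -44.000°)
step 3: Δleader=(-1.000, -2.000, -27.000°), disengaged; cmd=(0,0,0) → follower holds at (-121.000, 192.000, -44.000°)
step 4: Δleader=(11.000, 21.000, -16.000°), engaged; cmd=(32.000, 84.000, -33.000°) → follower=(-89.000, 276.000, -77.000°)
step 5: Δleader=(21.000, -22.000, -9.000°), engaged; cmd=(62.000, -88.000, -19.000°) → follower=(-27.000, 188.000, -96.000°)
step 6: Δleader=(-15.000, -14.000, -5.000°), engaged; cmd=(-46.000, -56.000, -11.000°) → follower=(-73.000, 132.000, -107.000°)
step 7: Δleader=(20.000, 7.000, -42.000°), engaged; cmd=(59.000, 28.000, -85.000°) → follower=(-14.000, 160.000, -192.000°)
step 8: Δleader=(4.000, 9.000, -28.000°), engaged; cmd=(11.000, 36.000, -57.000°) → follower=(-3.000, 196.000, -249.000°)

1.000 24.000 26.000
-54.000 104.000 35.000
-121.000 192.000 -44.000
-121.000 192.000 -44.000
-89.000 276.000 -77.000
-27.000 188.000 -96.000
-73.000 132.000 -107.000
-14.000 160.000 -192.000
-3.000 196.000 -249.000


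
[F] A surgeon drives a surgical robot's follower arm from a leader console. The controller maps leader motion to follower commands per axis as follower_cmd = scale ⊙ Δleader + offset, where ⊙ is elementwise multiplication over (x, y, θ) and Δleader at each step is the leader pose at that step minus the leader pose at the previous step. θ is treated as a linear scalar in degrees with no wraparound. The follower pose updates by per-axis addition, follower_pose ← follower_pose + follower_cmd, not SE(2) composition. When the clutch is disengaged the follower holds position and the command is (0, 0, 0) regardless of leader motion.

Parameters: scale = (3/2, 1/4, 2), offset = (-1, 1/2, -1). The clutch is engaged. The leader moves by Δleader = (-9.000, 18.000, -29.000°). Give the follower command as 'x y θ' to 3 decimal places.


axis x: 3/2·-9.000 + -1 = -14.500
axis y: 1/4·18.000 + 1/2 = 5.000
axis θ: 2·-29.000 + -1 = -59.000

-14.500 5.000 -59.000


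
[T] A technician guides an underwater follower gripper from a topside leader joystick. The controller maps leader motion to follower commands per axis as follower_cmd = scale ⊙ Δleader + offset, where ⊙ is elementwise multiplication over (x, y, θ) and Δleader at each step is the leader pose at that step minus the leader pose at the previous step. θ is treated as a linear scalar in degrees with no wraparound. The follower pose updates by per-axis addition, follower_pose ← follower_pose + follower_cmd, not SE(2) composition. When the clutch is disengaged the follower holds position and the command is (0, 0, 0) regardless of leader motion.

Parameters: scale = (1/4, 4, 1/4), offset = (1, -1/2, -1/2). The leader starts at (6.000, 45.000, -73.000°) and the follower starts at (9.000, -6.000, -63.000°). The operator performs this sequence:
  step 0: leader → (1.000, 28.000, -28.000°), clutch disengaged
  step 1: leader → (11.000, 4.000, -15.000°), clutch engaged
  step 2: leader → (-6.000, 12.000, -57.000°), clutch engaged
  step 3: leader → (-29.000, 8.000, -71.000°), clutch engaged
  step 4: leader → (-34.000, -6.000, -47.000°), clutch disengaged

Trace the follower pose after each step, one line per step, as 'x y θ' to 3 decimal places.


9.000 -6.000 -63.000
12.500 -102.500 -60.250
9.250 -71.000 -71.250
4.500 -87.500 -75.250
4.500 -87.500 -75.250

step 0: Δleader=(-5.000, -17.000, 45.000°), disengaged; cmd=(0,0,0) → follower holds at (9.000, -6.000, -63.000°)
step 1: Δleader=(10.000, -24.000, 13.000°), engaged; cmd=(3.500, -96.500, 2.750°) → follower=(12.500, -102.500, -60.250°)
step 2: Δleader=(-17.000, 8.000, -42.000°), engaged; cmd=(-3.250, 31.500, -11.000°) → follower=(9.250, -71.000, -71.250°)
step 3: Δleader=(-23.000, -4.000, -14.000°), engaged; cmd=(-4.750, -16.500, -4.000°) → follower=(4.500, -87.500, -75.250°)
step 4: Δleader=(-5.000, -14.000, 24.000°), disengaged; cmd=(0,0,0) → follower holds at (4.500, -87.500, -75.250°)


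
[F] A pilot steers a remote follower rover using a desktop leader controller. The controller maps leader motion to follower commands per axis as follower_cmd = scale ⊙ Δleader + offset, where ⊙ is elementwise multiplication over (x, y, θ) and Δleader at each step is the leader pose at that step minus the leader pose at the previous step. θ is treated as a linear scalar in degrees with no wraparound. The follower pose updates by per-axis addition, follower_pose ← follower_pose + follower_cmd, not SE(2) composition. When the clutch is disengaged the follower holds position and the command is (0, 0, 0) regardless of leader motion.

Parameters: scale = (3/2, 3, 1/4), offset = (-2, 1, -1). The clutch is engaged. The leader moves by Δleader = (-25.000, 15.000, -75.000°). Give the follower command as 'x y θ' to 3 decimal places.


-39.500 46.000 -19.750

axis x: 3/2·-25.000 + -2 = -39.500
axis y: 3·15.000 + 1 = 46.000
axis θ: 1/4·-75.000 + -1 = -19.750


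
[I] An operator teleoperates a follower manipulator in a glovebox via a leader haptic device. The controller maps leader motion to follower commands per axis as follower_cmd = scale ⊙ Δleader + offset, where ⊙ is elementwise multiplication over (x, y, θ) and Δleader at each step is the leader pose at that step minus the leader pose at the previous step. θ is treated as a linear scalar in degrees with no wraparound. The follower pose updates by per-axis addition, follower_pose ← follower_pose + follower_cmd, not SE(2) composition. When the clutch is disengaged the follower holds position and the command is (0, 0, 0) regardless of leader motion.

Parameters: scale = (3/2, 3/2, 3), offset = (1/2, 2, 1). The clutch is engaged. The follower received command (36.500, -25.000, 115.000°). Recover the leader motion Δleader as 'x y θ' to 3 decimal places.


axis x: (36.500 − 1/2) / (3/2) = 24.000
axis y: (-25.000 − 2) / (3/2) = -18.000
axis θ: (115.000 − 1) / (3) = 38.000

24.000 -18.000 38.000


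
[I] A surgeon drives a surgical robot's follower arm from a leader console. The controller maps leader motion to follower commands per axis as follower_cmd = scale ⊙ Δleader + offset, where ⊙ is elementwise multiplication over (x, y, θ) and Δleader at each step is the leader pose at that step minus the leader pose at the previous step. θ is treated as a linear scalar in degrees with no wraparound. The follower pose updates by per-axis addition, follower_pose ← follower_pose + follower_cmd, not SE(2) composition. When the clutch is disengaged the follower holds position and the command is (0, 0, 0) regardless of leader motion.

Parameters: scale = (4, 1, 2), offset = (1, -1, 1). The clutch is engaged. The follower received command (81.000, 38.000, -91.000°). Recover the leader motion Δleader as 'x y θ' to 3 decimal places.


20.000 39.000 -46.000

axis x: (81.000 − 1) / (4) = 20.000
axis y: (38.000 − -1) / (1) = 39.000
axis θ: (-91.000 − 1) / (2) = -46.000


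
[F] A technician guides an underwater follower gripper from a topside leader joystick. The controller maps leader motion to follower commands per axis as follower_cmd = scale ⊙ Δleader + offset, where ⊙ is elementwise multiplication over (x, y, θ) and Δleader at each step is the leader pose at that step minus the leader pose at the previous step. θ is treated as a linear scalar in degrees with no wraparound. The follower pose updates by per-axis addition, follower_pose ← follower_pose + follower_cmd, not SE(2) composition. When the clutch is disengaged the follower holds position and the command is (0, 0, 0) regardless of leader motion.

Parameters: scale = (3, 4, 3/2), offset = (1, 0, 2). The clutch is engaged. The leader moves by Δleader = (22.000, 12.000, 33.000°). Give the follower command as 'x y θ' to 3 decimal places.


axis x: 3·22.000 + 1 = 67.000
axis y: 4·12.000 + 0 = 48.000
axis θ: 3/2·33.000 + 2 = 51.500

67.000 48.000 51.500


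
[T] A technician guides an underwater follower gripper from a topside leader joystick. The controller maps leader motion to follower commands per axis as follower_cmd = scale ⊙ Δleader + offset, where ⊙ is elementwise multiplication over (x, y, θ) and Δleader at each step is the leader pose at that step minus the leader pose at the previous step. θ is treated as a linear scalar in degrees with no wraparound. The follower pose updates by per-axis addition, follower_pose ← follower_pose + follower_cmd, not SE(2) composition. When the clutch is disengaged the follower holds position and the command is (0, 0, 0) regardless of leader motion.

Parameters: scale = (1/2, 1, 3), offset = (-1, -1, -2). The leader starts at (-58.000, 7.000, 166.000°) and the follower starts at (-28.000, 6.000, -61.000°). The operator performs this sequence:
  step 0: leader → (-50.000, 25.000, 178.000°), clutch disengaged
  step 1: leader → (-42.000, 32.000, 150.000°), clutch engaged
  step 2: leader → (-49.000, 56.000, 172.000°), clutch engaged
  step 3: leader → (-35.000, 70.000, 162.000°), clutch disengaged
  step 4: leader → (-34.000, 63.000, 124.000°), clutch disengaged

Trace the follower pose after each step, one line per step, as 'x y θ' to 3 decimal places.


step 0: Δleader=(8.000, 18.000, 12.000°), disengaged; cmd=(0,0,0) → follower holds at (-28.000, 6.000, -61.000°)
step 1: Δleader=(8.000, 7.000, -28.000°), engaged; cmd=(3.000, 6.000, -86.000°) → follower=(-25.000, 12.000, -147.000°)
step 2: Δleader=(-7.000, 24.000, 22.000°), engaged; cmd=(-4.500, 23.000, 64.000°) → follower=(-29.500, 35.000, -83.000°)
step 3: Δleader=(14.000, 14.000, -10.000°), disengaged; cmd=(0,0,0) → follower holds at (-29.500, 35.000, -83.000°)
step 4: Δleader=(1.000, -7.000, -38.000°), disengaged; cmd=(0,0,0) → follower holds at (-29.500, 35.000, -83.000°)

-28.000 6.000 -61.000
-25.000 12.000 -147.000
-29.500 35.000 -83.000
-29.500 35.000 -83.000
-29.500 35.000 -83.000


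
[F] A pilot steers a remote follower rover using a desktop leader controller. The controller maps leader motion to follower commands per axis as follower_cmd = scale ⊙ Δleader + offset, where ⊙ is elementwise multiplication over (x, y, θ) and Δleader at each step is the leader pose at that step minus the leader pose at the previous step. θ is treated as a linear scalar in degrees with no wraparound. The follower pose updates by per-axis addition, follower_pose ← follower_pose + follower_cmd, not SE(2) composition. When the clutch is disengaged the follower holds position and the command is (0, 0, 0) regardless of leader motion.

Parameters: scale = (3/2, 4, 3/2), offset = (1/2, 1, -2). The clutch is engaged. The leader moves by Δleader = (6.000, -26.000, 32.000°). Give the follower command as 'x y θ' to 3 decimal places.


axis x: 3/2·6.000 + 1/2 = 9.500
axis y: 4·-26.000 + 1 = -103.000
axis θ: 3/2·32.000 + -2 = 46.000

9.500 -103.000 46.000


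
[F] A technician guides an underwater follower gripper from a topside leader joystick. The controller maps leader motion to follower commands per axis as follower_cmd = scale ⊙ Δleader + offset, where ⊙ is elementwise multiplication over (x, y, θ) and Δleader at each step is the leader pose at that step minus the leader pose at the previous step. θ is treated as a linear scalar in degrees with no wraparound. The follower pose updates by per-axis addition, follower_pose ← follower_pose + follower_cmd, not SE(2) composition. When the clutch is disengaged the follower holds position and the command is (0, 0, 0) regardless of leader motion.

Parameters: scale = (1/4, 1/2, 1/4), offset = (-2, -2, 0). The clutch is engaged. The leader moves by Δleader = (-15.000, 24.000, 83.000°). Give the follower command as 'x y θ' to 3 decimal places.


-5.750 10.000 20.750

axis x: 1/4·-15.000 + -2 = -5.750
axis y: 1/2·24.000 + -2 = 10.000
axis θ: 1/4·83.000 + 0 = 20.750


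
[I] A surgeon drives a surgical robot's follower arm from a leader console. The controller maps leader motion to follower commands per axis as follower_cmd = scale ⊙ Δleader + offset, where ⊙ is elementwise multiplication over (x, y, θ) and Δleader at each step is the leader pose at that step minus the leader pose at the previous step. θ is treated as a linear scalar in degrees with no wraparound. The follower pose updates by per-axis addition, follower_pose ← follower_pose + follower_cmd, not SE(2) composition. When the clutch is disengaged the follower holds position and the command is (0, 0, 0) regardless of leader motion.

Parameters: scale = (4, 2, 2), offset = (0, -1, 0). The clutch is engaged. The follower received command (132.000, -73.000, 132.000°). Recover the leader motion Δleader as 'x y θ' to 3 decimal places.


33.000 -36.000 66.000

axis x: (132.000 − 0) / (4) = 33.000
axis y: (-73.000 − -1) / (2) = -36.000
axis θ: (132.000 − 0) / (2) = 66.000


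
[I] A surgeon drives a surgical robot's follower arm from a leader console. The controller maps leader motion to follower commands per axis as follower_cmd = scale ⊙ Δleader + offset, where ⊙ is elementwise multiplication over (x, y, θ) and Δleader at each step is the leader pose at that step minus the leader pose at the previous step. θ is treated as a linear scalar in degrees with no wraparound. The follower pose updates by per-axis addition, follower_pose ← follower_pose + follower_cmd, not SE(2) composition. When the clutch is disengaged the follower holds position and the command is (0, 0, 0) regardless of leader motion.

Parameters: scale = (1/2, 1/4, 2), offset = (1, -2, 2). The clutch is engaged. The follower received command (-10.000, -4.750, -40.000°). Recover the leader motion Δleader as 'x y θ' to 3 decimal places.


-22.000 -11.000 -21.000

axis x: (-10.000 − 1) / (1/2) = -22.000
axis y: (-4.750 − -2) / (1/4) = -11.000
axis θ: (-40.000 − 2) / (2) = -21.000


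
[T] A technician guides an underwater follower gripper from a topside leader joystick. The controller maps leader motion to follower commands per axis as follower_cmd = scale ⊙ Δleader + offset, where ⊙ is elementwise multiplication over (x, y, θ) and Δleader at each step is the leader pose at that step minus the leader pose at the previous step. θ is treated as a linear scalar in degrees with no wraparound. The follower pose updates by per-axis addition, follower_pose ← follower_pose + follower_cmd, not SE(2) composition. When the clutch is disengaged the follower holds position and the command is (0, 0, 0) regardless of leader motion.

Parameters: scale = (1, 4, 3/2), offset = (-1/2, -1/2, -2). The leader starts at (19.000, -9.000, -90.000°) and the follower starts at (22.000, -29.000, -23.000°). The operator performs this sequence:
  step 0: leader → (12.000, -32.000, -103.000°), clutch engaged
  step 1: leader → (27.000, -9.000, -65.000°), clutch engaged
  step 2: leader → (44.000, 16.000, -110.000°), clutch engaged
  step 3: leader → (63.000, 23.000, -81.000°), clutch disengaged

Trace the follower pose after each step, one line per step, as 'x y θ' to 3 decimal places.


14.500 -121.500 -44.500
29.000 -30.000 10.500
45.500 69.500 -59.000
45.500 69.500 -59.000

step 0: Δleader=(-7.000, -23.000, -13.000°), engaged; cmd=(-7.500, -92.500, -21.500°) → follower=(14.500, -121.500, -44.500°)
step 1: Δleader=(15.000, 23.000, 38.000°), engaged; cmd=(14.500, 91.500, 55.000°) → follower=(29.000, -30.000, 10.500°)
step 2: Δleader=(17.000, 25.000, -45.000°), engaged; cmd=(16.500, 99.500, -69.500°) → follower=(45.500, 69.500, -59.000°)
step 3: Δleader=(19.000, 7.000, 29.000°), disengaged; cmd=(0,0,0) → follower holds at (45.500, 69.500, -59.000°)


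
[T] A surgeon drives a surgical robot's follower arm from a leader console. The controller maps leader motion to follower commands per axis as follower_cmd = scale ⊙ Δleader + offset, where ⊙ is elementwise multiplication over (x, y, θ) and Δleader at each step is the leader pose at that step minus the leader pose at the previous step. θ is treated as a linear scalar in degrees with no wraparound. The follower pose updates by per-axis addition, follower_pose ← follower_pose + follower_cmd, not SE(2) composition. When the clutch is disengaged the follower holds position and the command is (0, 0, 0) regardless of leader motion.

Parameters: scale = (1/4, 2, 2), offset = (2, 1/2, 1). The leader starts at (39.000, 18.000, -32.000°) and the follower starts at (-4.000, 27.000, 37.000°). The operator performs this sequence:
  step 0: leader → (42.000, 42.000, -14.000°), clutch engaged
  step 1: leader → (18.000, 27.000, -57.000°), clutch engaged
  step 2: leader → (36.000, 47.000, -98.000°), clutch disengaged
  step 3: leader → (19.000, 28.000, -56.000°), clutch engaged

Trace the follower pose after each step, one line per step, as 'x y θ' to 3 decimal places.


-1.250 75.500 74.000
-5.250 46.000 -11.000
-5.250 46.000 -11.000
-7.500 8.500 74.000

step 0: Δleader=(3.000, 24.000, 18.000°), engaged; cmd=(2.750, 48.500, 37.000°) → follower=(-1.250, 75.500, 74.000°)
step 1: Δleader=(-24.000, -15.000, -43.000°), engaged; cmd=(-4.000, -29.500, -85.000°) → follower=(-5.250, 46.000, -11.000°)
step 2: Δleader=(18.000, 20.000, -41.000°), disengaged; cmd=(0,0,0) → follower holds at (-5.250, 46.000, -11.000°)
step 3: Δleader=(-17.000, -19.000, 42.000°), engaged; cmd=(-2.250, -37.500, 85.000°) → follower=(-7.500, 8.500, 74.000°)
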